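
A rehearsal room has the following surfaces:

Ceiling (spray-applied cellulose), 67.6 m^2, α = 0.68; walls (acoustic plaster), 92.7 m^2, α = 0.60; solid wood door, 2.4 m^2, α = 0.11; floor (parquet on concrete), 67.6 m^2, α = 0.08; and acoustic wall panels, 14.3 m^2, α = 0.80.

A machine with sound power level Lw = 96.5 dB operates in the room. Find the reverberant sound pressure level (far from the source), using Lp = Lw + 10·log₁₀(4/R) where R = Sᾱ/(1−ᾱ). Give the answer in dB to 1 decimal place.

78.9 dB

A = 118.700 sabins; S = 244.6 m^2.
ᾱ = 0.4853, so room constant R = A/(1−ᾱ) = 230.620 m^2.
Lp = Lw + 10 log₁₀(4/R) = 96.5 -17.61 = 78.9 dB.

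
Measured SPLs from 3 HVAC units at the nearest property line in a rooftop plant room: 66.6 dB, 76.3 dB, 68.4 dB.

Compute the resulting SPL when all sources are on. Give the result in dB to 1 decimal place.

77.3 dB

Sum in the linear (power) domain: Σ 10^(Lᵢ/10) = 10^(66.6/10) + 10^(76.3/10) + 10^(68.4/10) = 5.415e+07.
Combined level = 10 log₁₀(5.415e+07) = 77.3 dB.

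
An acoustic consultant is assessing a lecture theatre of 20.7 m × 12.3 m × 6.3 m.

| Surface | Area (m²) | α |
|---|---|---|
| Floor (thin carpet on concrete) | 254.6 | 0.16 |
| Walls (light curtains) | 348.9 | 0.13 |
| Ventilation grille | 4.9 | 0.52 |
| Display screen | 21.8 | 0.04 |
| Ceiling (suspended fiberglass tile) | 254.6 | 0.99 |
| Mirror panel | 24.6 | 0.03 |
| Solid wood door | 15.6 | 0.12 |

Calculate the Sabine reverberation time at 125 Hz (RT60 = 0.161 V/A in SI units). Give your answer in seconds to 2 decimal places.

0.75 s

A = Σ Sᵢαᵢ = 254.6·0.16 + 348.9·0.13 + 4.9·0.52 + 21.8·0.04 + 254.6·0.99 + 24.6·0.03 + 15.6·0.12 = 344.177 sabins.
V = 20.7·12.3·6.3 = 1604.043 m³.
RT60 = 0.161 · V / A = 0.161 × 1604.043 / 344.177 = 0.75 s.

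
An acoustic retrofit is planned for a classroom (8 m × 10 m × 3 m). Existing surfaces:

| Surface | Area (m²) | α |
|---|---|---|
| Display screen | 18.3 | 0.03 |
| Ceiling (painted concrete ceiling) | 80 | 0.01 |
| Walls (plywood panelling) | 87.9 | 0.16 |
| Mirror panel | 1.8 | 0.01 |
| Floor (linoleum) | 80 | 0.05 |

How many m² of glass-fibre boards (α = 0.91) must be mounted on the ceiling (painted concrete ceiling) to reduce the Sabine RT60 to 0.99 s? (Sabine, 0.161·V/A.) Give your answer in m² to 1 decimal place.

Equivalent absorption area: A₁ = 18.3×0.03 + 80×0.01 + 87.9×0.16 + 1.8×0.01 + 80×0.05 = 19.431 m².
Required A₂ = 0.161·240/0.99 = 39.030 sabins.
ΔA needed = 39.030 − 19.431 = 19.599 sabins.
Each m² of panel replacing the ceiling (painted concrete ceiling) adds (0.91 − 0.01) = 0.90 sabins.
Panel area = 19.599 / 0.90 = 21.8 m².

21.8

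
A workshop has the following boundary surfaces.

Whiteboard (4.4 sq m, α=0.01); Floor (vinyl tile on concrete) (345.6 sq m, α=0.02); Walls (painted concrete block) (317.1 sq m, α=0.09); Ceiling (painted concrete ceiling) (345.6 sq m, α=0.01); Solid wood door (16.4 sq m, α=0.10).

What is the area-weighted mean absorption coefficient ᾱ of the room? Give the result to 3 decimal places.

0.039

Total surface area S = 1029.1 sq m.
Σ(Sᵢαᵢ) = 4.4·0.01 + 345.6·0.02 + 317.1·0.09 + 345.6·0.01 + 16.4·0.10 = 40.591.
ᾱ = A/S = 0.039.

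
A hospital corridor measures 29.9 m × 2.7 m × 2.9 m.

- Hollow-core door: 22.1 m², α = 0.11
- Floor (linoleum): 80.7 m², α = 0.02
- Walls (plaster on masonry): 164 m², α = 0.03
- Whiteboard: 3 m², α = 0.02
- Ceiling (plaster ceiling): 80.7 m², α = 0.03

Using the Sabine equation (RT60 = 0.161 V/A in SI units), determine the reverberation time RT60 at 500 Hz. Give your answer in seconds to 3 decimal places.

A = Σ Sᵢαᵢ = 22.1×0.11 + 80.7×0.02 + 164×0.03 + 3×0.02 + 80.7×0.03 = 11.446 sabins.
Room volume: 234.117 m³.
Sabine: RT60 = 0.161 × 234.117 / 11.446 = 3.293 s.

3.293 sec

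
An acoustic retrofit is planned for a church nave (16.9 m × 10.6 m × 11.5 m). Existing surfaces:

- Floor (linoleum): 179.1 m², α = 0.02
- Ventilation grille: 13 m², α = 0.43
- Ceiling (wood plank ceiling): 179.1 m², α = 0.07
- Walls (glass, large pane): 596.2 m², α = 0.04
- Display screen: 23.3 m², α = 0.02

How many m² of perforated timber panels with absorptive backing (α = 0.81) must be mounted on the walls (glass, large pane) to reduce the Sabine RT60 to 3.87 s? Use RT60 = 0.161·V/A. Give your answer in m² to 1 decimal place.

51.5

Total absorption A₁ = 179.1*0.02 + 13*0.43 + 179.1*0.07 + 596.2*0.04 + 23.3*0.02
  = 3.582 + 5.590 + 12.537 + 23.848 + 0.466 = 46.023 m² sabins.
V = 2060.11 m³. Target absorption A₂ = 0.161 × 2060.11 / 3.87 = 85.705 sabins.
Absorption to add: 85.705 − 46.023 = 39.682 sabins.
Each m² of panel replacing the walls (glass, large pane) adds (0.81 − 0.04) = 0.77 sabins.
Panel area = 39.682 / 0.77 = 51.5 m².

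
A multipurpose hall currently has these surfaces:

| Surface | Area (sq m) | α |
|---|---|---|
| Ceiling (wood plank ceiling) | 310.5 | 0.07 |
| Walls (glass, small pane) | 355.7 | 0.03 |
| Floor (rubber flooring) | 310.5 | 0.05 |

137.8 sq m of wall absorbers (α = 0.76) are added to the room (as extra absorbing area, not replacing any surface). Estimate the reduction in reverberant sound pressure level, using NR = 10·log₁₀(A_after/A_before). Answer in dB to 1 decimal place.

A_before = Σ Sᵢαᵢ = 310.5*0.07 + 355.7*0.03 + 310.5*0.05 = 47.931 sabins.
Treatment contributes 137.8·0.76 = 104.728 sabins.
New total A_after = 152.659 sabins.
NR = 10·log₁₀(152.659/47.931) = 5.0 dB.

5.0 dB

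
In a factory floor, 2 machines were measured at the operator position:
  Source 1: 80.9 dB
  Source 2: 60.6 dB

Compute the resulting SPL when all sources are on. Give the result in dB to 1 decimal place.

Sum in the linear (power) domain: Σ 10^(Lᵢ/10) = 10^(80.9/10) + 10^(60.6/10) = 1.242e+08.
Back to dB: 10·log₁₀ Σ = 80.9 dB.

80.9 dB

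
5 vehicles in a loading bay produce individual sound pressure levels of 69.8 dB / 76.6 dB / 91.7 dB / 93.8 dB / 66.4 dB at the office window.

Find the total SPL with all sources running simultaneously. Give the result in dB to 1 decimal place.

96.0 dB

Converting to relative power and adding: 10^(69.8/10) + 10^(76.6/10) + 10^(91.7/10) + 10^(93.8/10) + 10^(66.4/10) = 3.938e+09.
Back to dB: 10·log₁₀ Σ = 96.0 dB.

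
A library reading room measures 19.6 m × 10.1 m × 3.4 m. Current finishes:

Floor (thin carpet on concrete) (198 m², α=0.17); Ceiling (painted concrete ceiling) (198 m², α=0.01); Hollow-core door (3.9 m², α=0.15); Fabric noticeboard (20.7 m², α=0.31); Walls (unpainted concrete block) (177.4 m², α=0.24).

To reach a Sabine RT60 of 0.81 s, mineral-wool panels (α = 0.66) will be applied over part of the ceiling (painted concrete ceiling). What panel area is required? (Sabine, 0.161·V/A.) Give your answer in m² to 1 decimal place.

Summing Sᵢαᵢ: 33.660 + 1.980 + 0.585 + 6.417 + 42.576 → A₁ = 85.218 sabins.
V = 673.064 m³. Target absorption A₂ = 0.161 × 673.064 / 0.81 = 133.782 sabins.
ΔA needed = 133.782 − 85.218 = 48.564 sabins.
Each m² of panel replacing the ceiling (painted concrete ceiling) adds (0.66 − 0.01) = 0.65 sabins.
Area = ΔA/Δα = 48.564/0.65 = 74.7 m².

74.7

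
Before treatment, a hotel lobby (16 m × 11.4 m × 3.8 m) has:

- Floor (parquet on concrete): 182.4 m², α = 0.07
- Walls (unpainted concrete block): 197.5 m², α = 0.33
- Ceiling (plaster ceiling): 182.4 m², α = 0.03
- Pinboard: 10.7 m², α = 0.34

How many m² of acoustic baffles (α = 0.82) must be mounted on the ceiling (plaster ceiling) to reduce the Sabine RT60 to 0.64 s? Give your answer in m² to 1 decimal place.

Total absorption A₁ = 182.4·0.07 + 197.5·0.33 + 182.4·0.03 + 10.7·0.34
  = 12.768 + 65.175 + 5.472 + 3.638 = 87.053 m² sabins.
Required A₂ = 0.161·693.12/0.64 = 174.363 sabins.
Absorption to add: 174.363 − 87.053 = 87.310 sabins.
Each m² of panel replacing the ceiling (plaster ceiling) adds (0.82 − 0.03) = 0.79 sabins.
Panel area = 87.310 / 0.79 = 110.5 m².

110.5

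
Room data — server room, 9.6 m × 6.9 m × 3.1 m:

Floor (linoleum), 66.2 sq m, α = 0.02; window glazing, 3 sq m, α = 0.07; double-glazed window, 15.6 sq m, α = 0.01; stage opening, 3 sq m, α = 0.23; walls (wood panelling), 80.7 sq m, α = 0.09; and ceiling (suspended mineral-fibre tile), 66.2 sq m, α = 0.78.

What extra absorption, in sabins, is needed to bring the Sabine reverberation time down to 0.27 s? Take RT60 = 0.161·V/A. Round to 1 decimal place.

Summing Sᵢαᵢ: 1.324 + 0.210 + 0.156 + 0.690 + 7.263 + 51.636 → A₁ = 61.279 sabins.
V = 205.344 m³. Required absorption A₂ = 0.161 × 205.344 / 0.27 = 122.446 sabins.
Shortfall: 122.446 − 61.279 = 61.2 sabins.

61.2 sabins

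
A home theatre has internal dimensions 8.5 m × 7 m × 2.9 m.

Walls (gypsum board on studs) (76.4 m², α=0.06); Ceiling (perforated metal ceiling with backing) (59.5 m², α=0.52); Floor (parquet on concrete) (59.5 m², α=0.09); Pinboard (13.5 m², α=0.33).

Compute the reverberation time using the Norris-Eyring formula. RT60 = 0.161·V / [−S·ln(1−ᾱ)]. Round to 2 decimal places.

0.54 s

Total surface area S = 76.4 + 59.5 + 59.5 + 13.5 = 208.9 m².
Σ(Sᵢαᵢ) = 76.4·0.06 + 59.5·0.52 + 59.5·0.09 + 13.5·0.33 = 45.334.
ᾱ = 45.334 / 208.9 = 0.2170.
−S·ln(1−ᾱ) = −208.9 × ln(1 − 0.2170) = 51.102.
V = 8.5 × 7 × 2.9 = 172.55 m³.
T = 0.161·V/[−S·ln(1−ᾱ)] = 0.161·172.55/51.102 = 0.54 s.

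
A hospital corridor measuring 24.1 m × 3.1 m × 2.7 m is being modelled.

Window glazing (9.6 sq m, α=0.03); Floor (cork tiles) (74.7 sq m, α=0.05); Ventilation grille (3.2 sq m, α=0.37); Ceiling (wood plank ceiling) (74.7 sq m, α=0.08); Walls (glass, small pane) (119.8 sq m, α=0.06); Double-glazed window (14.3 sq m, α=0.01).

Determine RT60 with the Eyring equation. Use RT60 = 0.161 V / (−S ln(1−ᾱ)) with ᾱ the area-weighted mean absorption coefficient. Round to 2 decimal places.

1.70 sec

S = Σ Sᵢ = 296.3 sq m.
Absorption A = 9.6·0.03 + 74.7·0.05 + 3.2·0.37 + 74.7·0.08 + 119.8·0.06 + 14.3·0.01 = 18.514 sabins.
ᾱ = 18.514 / 296.3 = 0.0625.
−S·ln(1−ᾱ) = −296.3 × ln(1 − 0.0625) = 19.123.
V = 24.1 × 3.1 × 2.7 = 201.717 m³.
T = 0.161·V/[−S·ln(1−ᾱ)] = 0.161·201.717/19.123 = 1.70 s.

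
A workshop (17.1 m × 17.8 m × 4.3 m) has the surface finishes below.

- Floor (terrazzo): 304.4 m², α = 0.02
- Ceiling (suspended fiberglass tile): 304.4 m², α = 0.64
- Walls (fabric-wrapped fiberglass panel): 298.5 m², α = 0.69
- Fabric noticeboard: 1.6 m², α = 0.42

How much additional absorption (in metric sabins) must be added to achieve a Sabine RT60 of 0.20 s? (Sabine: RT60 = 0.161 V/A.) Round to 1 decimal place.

Equivalent absorption area: A₁ = 304.4·0.02 + 304.4·0.64 + 298.5·0.69 + 1.6·0.42 = 407.541 m².
For T = 0.20 s, need A₂ = 0.161·V/T = 0.161·1308.834/0.20 = 1053.611 sabins.
ΔA = A₂ − A₁ = 1053.611 − 407.541 = 646.1 sabins.

646.1 sabins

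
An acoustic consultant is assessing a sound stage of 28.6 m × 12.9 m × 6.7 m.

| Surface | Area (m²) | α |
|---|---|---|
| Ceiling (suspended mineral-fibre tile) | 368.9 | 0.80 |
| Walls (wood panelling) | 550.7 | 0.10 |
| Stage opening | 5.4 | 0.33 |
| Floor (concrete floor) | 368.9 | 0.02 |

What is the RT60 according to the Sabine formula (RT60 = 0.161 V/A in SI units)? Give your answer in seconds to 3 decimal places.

Total absorption A = 368.9×0.80 + 550.7×0.10 + 5.4×0.33 + 368.9×0.02
  = 295.120 + 55.070 + 1.782 + 7.378 = 359.350 m² sabins.
Volume V = 28.6 × 12.9 × 6.7 = 2471.898 m³.
RT60 = 0.161 · V / A = 0.161 × 2471.898 / 359.350 = 1.107 s.

1.107 s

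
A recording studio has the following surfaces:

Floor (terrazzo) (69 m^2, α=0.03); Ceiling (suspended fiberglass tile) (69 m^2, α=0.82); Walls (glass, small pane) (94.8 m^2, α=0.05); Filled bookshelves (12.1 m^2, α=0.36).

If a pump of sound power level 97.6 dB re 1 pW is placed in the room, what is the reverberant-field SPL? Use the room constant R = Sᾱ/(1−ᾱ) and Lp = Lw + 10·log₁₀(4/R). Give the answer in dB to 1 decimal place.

A = 67.746 sabins; S = 244.9 m^2.
ᾱ = 67.746/244.9 = 0.2766; R = Sᾱ/(1−ᾱ) = 67.746/(1−0.2766) = 93.649 m^2.
Lp = Lw + 10 log₁₀(4/R) = 97.6 -13.69 = 83.9 dB.

83.9 dB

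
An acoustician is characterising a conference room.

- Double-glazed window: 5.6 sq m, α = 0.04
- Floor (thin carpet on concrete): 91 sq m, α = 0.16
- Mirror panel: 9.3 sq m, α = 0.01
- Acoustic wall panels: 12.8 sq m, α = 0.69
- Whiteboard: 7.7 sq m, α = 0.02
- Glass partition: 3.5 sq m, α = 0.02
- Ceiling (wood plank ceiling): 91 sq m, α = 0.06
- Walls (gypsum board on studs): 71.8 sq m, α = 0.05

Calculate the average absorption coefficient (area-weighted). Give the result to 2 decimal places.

S = Σ Sᵢ = 5.6 + 91 + 9.3 + 12.8 + 7.7 + 3.5 + 91 + 71.8 = 292.7 sq m.
Weighted sum Σ Sα = 32.983.
ᾱ = 32.983 / 292.7 = 0.11.

0.11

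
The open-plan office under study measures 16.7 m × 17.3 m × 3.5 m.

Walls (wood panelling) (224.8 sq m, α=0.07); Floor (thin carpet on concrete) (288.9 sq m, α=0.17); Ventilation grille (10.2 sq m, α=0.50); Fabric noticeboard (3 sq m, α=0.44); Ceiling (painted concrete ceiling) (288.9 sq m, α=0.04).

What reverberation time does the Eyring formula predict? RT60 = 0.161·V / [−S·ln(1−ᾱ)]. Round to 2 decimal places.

1.86 seconds

Total surface area S = 224.8 + 288.9 + 10.2 + 3 + 288.9 = 815.8 sq m.
Σ(Sᵢαᵢ) = 224.8·0.07 + 288.9·0.17 + 10.2·0.50 + 3·0.44 + 288.9·0.04 = 82.825.
Mean coefficient ᾱ = A/S = 0.1015.
−S·ln(1−ᾱ) = −815.8 × ln(1 − 0.1015) = 87.314.
V = 16.7 × 17.3 × 3.5 = 1011.185 m³.
T = 0.161·V/[−S·ln(1−ᾱ)] = 0.161·1011.185/87.314 = 1.86 s.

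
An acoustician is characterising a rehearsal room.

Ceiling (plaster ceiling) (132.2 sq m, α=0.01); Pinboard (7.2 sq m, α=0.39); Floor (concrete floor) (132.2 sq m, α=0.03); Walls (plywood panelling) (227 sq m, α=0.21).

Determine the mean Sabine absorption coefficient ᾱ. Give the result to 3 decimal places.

0.112

S = Σ Sᵢ = 132.2 + 7.2 + 132.2 + 227 = 498.6 sq m.
A = 132.2*0.01 + 7.2*0.39 + 132.2*0.03 + 227*0.21 = 55.766 sabins.
ᾱ = 55.766 / 498.6 = 0.112.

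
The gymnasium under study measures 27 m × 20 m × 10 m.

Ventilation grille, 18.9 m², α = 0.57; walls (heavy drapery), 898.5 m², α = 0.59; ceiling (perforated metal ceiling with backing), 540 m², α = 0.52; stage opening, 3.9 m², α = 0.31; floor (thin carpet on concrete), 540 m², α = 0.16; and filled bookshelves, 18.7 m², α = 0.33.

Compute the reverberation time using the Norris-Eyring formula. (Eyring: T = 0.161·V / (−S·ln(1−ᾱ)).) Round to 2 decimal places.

S = Σ Sᵢ = 2020.0 m².
Absorption A = 18.9·0.57 + 898.5·0.59 + 540·0.52 + 3.9·0.31 + 540·0.16 + 18.7·0.33 = 915.468 sabins.
ᾱ = 915.468 / 2020.0 = 0.4532.
−S·ln(1−ᾱ) = −2020.0 × ln(1 − 0.4532) = 1219.418.
V = 27 × 20 × 10 = 5400 m³.
RT60 = 0.161 × 5400 / 1219.418 = 0.71 s.

0.71 s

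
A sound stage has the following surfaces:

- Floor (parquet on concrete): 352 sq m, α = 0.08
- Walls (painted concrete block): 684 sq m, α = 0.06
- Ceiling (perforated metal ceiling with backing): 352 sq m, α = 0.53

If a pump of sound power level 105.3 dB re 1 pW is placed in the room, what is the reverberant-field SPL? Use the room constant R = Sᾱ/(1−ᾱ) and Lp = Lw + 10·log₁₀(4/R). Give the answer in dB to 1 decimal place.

A = 255.760 sabins; S = 1388.0 sq m.
ᾱ = 0.1843, so room constant R = A/(1−ᾱ) = 313.547 sq m.
Lp = Lw + 10 log₁₀(4/R) = 105.3 -18.94 = 86.4 dB.

86.4 dB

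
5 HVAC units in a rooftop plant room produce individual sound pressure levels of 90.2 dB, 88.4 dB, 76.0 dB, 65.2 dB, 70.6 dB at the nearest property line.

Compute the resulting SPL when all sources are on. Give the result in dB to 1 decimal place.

Sum in the linear (power) domain: Σ 10^(Lᵢ/10) = 10^(90.2/10) + 10^(88.4/10) + 10^(76.0/10) + 10^(65.2/10) + 10^(70.6/10) = 1.794e+09.
L_total = 10·log₁₀(1.794e+09) = 92.5 dB.

92.5 dB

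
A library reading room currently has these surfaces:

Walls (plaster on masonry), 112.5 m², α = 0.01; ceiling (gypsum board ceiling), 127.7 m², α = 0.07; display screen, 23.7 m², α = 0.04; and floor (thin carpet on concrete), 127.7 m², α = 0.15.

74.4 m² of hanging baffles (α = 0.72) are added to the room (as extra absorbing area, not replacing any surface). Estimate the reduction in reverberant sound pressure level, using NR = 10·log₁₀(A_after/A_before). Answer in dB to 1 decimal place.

Summing Sᵢαᵢ: 1.125 + 8.939 + 0.948 + 19.155 → A_before = 30.167 sabins.
Added absorption = 74.4 × 0.72 = 53.568 sabins.
A_after = 30.167 + 53.568 = 83.735 sabins.
Reduction = 10 log₁₀(A_after/A_before) = 10 log₁₀(2.7757) = 4.4 dB.

4.4 dB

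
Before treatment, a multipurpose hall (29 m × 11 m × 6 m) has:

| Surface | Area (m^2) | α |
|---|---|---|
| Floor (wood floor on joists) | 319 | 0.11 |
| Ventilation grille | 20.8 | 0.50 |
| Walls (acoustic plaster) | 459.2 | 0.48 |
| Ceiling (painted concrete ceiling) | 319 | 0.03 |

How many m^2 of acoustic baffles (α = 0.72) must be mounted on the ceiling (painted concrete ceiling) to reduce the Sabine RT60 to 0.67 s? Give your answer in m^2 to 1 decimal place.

Total absorption A₁ = 319*0.11 + 20.8*0.50 + 459.2*0.48 + 319*0.03
  = 35.090 + 10.400 + 220.416 + 9.570 = 275.476 m^2 sabins.
V = 1914 m³. Target absorption A₂ = 0.161 × 1914 / 0.67 = 459.931 sabins.
ΔA needed = 459.931 − 275.476 = 184.455 sabins.
Each m^2 of panel replacing the ceiling (painted concrete ceiling) adds (0.72 − 0.03) = 0.69 sabins.
Panel area = 184.455 / 0.69 = 267.3 m^2.

267.3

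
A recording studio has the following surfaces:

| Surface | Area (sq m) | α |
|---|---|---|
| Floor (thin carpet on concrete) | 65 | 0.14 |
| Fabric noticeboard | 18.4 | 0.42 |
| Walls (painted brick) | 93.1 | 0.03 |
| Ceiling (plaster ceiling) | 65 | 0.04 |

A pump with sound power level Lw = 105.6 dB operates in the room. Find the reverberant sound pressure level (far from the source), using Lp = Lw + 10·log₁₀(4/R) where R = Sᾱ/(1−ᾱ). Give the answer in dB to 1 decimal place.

97.7 dB

A = 22.221 sabins; S = 241.5 sq m.
ᾱ = 22.221/241.5 = 0.0920; R = Sᾱ/(1−ᾱ) = 22.221/(1−0.0920) = 24.472 sq m.
Lp = Lw + 10 log₁₀(4/R) = 105.6 -7.87 = 97.7 dB.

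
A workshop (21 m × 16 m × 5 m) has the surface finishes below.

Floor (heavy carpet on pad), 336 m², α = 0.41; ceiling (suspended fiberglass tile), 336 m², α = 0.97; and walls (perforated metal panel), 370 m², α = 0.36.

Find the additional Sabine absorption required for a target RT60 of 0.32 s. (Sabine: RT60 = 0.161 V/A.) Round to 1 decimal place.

Total absorption A₁ = 336*0.41 + 336*0.97 + 370*0.36
  = 137.760 + 325.920 + 133.200 = 596.880 m² sabins.
V = 1680 m³. Required absorption A₂ = 0.161 × 1680 / 0.32 = 845.250 sabins.
ΔA = A₂ − A₁ = 845.250 − 596.880 = 248.4 sabins.

248.4 sabins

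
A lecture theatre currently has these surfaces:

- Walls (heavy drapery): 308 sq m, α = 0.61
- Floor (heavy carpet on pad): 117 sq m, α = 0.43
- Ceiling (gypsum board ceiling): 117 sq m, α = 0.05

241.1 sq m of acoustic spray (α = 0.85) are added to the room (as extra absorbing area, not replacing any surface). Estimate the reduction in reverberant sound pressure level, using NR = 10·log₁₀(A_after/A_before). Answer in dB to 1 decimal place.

Equivalent absorption area: A_before = 308×0.61 + 117×0.43 + 117×0.05 = 244.040 sq m.
Added absorption = 241.1 × 0.85 = 204.935 sabins.
A_after = 244.040 + 204.935 = 448.975 sabins.
NR = 10·log₁₀(448.975/244.040) = 2.6 dB.

2.6 dB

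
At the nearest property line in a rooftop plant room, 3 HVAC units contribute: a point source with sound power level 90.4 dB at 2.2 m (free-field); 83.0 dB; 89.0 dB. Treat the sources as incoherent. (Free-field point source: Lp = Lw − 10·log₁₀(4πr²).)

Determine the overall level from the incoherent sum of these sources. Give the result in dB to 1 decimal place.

Source at 2.2 m: Lp = 90.4 − 10·log₁₀(4π·2.2²) = 90.4 − 10·log₁₀(60.821) = 72.6 dB.
Σ 10^(Lᵢ/10) = 1.012e+09.
Combined level = 10 log₁₀(1.012e+09) = 90.1 dB.

90.1 dB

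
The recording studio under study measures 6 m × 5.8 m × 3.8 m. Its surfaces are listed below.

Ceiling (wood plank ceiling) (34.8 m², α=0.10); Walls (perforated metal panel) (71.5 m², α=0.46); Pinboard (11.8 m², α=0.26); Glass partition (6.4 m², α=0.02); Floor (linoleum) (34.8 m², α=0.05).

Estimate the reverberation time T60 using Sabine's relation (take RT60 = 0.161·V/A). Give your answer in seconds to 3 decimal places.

Total absorption A = 34.8*0.10 + 71.5*0.46 + 11.8*0.26 + 6.4*0.02 + 34.8*0.05
  = 3.480 + 32.890 + 3.068 + 0.128 + 1.740 = 41.306 m² sabins.
Volume V = 6 × 5.8 × 3.8 = 132.24 m³.
T = 0.161 V/A = 0.161·132.24/41.306 = 0.515 s.

0.515 s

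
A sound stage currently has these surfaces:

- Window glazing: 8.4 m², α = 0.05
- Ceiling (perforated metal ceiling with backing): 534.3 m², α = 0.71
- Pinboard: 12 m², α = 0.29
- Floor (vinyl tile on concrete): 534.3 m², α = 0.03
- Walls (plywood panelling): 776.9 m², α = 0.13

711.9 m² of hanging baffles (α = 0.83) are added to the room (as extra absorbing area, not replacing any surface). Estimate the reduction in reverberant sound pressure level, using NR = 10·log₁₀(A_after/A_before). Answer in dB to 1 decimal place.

Summing Sᵢαᵢ: 0.420 + 379.353 + 3.480 + 16.029 + 100.997 → A_before = 500.279 sabins.
Added absorption = 711.9 × 0.83 = 590.877 sabins.
New total A_after = 1091.156 sabins.
NR = 10·log₁₀(1091.156/500.279) = 3.4 dB.

3.4 dB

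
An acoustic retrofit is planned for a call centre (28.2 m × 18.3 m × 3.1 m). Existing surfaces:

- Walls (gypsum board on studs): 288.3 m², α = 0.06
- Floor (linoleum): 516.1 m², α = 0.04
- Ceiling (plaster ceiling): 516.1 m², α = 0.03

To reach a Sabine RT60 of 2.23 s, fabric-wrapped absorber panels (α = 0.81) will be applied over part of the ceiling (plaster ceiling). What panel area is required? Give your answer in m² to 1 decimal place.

79.6

Summing Sᵢαᵢ: 17.298 + 20.644 + 15.483 → A₁ = 53.425 sabins.
V = 1599.786 m³. Target absorption A₂ = 0.161 × 1599.786 / 2.23 = 115.500 sabins.
ΔA needed = 115.500 − 53.425 = 62.075 sabins.
Net gain per m²: Δα = 0.81 − 0.03 = 0.78.
Panel area = 62.075 / 0.78 = 79.6 m².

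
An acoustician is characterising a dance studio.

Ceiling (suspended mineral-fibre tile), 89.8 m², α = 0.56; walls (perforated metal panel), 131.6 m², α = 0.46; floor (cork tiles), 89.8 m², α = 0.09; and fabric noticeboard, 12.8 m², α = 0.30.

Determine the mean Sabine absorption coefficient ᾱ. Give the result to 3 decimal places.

Total surface area S = 324.0 m².
A = 89.8·0.56 + 131.6·0.46 + 89.8·0.09 + 12.8·0.30 = 122.746 sabins.
ᾱ = 122.746 / 324.0 = 0.379.

0.379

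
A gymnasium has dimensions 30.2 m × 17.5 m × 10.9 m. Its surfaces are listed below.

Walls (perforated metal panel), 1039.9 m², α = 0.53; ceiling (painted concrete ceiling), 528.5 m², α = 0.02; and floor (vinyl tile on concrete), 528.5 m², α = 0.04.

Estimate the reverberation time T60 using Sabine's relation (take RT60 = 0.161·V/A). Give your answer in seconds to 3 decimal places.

Total absorption A = 1039.9×0.53 + 528.5×0.02 + 528.5×0.04
  = 551.147 + 10.570 + 21.140 = 582.857 m² sabins.
V = 30.2·17.5·10.9 = 5760.65 m³.
RT60 = 0.161 · V / A = 0.161 × 5760.65 / 582.857 = 1.591 s.

1.591 s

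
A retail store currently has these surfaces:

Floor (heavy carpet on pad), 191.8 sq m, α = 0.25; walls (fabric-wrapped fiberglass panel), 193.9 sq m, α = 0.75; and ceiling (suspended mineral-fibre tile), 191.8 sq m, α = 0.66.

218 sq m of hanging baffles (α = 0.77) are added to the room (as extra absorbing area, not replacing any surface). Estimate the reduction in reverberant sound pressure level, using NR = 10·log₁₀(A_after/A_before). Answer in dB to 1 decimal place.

1.8 dB

A_before = Σ Sᵢαᵢ = 191.8×0.25 + 193.9×0.75 + 191.8×0.66 = 319.963 sabins.
Added absorption = 218 × 0.77 = 167.860 sabins.
New total A_after = 487.823 sabins.
NR = 10·log₁₀(487.823/319.963) = 1.8 dB.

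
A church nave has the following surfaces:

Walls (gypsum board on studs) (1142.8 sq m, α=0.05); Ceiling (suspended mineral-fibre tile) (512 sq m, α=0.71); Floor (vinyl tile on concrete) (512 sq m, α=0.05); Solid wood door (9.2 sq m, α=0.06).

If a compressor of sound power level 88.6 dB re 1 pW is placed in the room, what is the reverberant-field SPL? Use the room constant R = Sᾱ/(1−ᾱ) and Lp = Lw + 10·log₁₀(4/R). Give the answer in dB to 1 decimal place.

67.1 dB

Σ(Sᵢαᵢ) = 1142.8·0.05 + 512·0.71 + 512·0.05 + 9.2·0.06 = 446.812; total area S = 2176.0 sq m.
ᾱ = 446.812/2176.0 = 0.2053; R = Sᾱ/(1−ᾱ) = 446.812/(1−0.2053) = 562.240 sq m.
Lp = 88.6 + 10·log₁₀(4/562.240) = 88.6 + (-21.48) = 67.1 dB.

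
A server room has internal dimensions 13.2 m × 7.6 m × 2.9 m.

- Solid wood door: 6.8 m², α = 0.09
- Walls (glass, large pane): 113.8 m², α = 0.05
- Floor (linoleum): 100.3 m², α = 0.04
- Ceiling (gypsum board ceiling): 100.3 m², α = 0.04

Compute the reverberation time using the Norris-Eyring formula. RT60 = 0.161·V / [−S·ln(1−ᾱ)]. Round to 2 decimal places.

3.20 seconds

Total surface area S = 6.8 + 113.8 + 100.3 + 100.3 = 321.2 m².
Σ(Sᵢαᵢ) = 6.8·0.09 + 113.8·0.05 + 100.3·0.04 + 100.3·0.04 = 14.326.
ᾱ = 14.326 / 321.2 = 0.0446.
Eyring denominator: −S ln(1−ᾱ) = 14.655.
V = 13.2 × 7.6 × 2.9 = 290.928 m³.
T = 0.161·V/[−S·ln(1−ᾱ)] = 0.161·290.928/14.655 = 3.20 s.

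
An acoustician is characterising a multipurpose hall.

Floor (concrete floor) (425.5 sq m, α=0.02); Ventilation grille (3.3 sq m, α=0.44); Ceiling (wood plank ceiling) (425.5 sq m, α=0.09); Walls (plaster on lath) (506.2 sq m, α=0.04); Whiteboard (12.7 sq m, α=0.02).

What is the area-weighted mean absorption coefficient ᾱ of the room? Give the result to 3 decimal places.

Total surface area S = 1373.2 sq m.
A = 425.5·0.02 + 3.3·0.44 + 425.5·0.09 + 506.2·0.04 + 12.7·0.02 = 68.759 sabins.
ᾱ = 68.759 / 1373.2 = 0.050.

0.050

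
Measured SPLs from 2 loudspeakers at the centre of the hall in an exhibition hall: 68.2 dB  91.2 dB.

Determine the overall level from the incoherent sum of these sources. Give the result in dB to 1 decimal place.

Σ 10^(Lᵢ/10) = 1.325e+09.
L_total = 10·log₁₀(1.325e+09) = 91.2 dB.

91.2 dB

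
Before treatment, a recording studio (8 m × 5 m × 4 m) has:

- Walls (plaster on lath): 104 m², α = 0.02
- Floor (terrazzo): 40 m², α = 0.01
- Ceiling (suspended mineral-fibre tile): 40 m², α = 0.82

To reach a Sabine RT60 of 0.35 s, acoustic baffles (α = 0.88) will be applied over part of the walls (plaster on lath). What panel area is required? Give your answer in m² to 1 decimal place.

Total absorption A₁ = 104×0.02 + 40×0.01 + 40×0.82
  = 2.080 + 0.400 + 32.800 = 35.280 m² sabins.
Required A₂ = 0.161·160/0.35 = 73.600 sabins.
Absorption to add: 73.600 − 35.280 = 38.320 sabins.
Each m² of panel replacing the walls (plaster on lath) adds (0.88 − 0.02) = 0.86 sabins.
Panel area = 38.320 / 0.86 = 44.6 m².

44.6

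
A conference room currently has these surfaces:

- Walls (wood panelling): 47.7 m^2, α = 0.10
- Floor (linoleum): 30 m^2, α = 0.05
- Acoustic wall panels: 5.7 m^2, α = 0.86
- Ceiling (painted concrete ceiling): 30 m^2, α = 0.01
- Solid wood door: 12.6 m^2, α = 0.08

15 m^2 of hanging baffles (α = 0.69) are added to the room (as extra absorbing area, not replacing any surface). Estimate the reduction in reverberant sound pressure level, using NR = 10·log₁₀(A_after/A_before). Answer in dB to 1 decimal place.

2.6 dB

Equivalent absorption area: A_before = 47.7·0.10 + 30·0.05 + 5.7·0.86 + 30·0.01 + 12.6·0.08 = 12.480 m^2.
Added absorption = 15 × 0.69 = 10.350 sabins.
New total A_after = 22.830 sabins.
Reduction = 10 log₁₀(A_after/A_before) = 10 log₁₀(1.8293) = 2.6 dB.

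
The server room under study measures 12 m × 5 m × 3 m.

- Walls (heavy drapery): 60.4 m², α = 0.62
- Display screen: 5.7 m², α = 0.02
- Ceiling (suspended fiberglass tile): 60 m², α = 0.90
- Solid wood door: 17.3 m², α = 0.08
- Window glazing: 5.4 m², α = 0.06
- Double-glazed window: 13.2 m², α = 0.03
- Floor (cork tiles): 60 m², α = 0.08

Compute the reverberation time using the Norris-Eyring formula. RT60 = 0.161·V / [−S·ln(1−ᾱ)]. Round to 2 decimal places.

Total surface area S = 60.4 + 5.7 + 60 + 17.3 + 5.4 + 13.2 + 60 = 222.0 m².
Absorption A = 60.4×0.62 + 5.7×0.02 + 60×0.90 + 17.3×0.08 + 5.4×0.06 + 13.2×0.03 + 60×0.08 = 98.466 sabins.
ᾱ = 98.466 / 222.0 = 0.4435.
Eyring denominator: −S ln(1−ᾱ) = 130.112.
V = 12 × 5 × 3 = 180 m³.
RT60 = 0.161 × 180 / 130.112 = 0.22 s.

0.22 seconds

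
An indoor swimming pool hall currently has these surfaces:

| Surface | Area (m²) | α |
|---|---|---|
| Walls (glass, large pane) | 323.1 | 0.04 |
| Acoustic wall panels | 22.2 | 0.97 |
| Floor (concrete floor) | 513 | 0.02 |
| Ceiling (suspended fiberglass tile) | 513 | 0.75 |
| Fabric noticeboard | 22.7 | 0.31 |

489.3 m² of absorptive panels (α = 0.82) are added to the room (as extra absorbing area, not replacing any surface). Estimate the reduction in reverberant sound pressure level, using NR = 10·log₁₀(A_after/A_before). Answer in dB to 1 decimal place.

2.8 dB

Total absorption A_before = 323.1·0.04 + 22.2·0.97 + 513·0.02 + 513·0.75 + 22.7·0.31
  = 12.924 + 21.534 + 10.260 + 384.750 + 7.037 = 436.505 m² sabins.
Treatment contributes 489.3·0.82 = 401.226 sabins.
New total A_after = 837.731 sabins.
NR = 10·log₁₀(837.731/436.505) = 2.8 dB.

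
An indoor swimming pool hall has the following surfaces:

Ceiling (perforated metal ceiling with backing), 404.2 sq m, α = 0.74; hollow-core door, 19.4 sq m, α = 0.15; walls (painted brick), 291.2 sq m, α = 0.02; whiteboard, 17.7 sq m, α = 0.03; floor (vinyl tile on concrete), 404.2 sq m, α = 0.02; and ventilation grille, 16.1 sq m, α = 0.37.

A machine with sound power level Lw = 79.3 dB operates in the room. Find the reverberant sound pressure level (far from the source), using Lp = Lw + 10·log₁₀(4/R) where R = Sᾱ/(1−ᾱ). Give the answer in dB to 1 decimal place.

58.8 dB

Σ(Sᵢαᵢ) = 404.2·0.74 + 19.4·0.15 + 291.2·0.02 + 17.7·0.03 + 404.2·0.02 + 16.1·0.37 = 322.414; total area S = 1152.8 sq m.
ᾱ = 0.2797, so room constant R = A/(1−ᾱ) = 447.611 sq m.
Lp = Lw + 10 log₁₀(4/R) = 79.3 -20.49 = 58.8 dB.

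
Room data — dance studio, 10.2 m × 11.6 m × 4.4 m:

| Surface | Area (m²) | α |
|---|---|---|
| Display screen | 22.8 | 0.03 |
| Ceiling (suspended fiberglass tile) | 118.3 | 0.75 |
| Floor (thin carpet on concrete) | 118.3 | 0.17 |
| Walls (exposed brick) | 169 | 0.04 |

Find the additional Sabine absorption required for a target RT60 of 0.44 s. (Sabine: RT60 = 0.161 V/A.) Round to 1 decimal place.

74.2 sabins

Summing Sᵢαᵢ: 0.684 + 88.725 + 20.111 + 6.760 → A₁ = 116.280 sabins.
For T = 0.44 s, need A₂ = 0.161·V/T = 0.161·520.608/0.44 = 190.495 sabins.
Additional absorption ΔA = 190.495 − 116.280 = 74.2 sabins.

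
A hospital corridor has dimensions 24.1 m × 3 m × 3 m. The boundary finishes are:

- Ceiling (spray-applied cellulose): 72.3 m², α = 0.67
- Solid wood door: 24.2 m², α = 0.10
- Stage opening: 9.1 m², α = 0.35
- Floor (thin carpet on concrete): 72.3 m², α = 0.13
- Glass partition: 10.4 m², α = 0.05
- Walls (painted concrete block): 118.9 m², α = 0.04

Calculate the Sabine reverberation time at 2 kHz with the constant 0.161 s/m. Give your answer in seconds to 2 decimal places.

Total absorption A = 72.3·0.67 + 24.2·0.10 + 9.1·0.35 + 72.3·0.13 + 10.4·0.05 + 118.9·0.04
  = 48.441 + 2.420 + 3.185 + 9.399 + 0.520 + 4.756 = 68.721 m² sabins.
V = 24.1·3·3 = 216.9 m³.
RT60 = 0.161 · V / A = 0.161 × 216.9 / 68.721 = 0.51 s.

0.51 sec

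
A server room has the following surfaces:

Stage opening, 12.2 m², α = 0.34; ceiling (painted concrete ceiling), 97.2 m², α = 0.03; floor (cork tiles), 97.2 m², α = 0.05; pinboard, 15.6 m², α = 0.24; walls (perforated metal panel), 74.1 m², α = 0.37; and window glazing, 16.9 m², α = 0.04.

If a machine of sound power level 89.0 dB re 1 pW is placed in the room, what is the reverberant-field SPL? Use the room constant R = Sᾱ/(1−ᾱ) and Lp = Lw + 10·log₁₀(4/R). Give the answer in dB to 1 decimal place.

A = 43.761 sabins; S = 313.2 m².
ᾱ = 0.1397, so room constant R = A/(1−ᾱ) = 50.867 m².
Lp = Lw + 10 log₁₀(4/R) = 89.0 -11.04 = 78.0 dB.

78.0 dB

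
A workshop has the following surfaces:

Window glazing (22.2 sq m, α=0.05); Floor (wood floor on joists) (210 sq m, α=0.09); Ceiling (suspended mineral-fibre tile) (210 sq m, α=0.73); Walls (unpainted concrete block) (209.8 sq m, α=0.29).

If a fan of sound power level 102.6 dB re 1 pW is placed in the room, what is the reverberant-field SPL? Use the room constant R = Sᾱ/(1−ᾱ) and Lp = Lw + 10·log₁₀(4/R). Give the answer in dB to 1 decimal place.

83.0 dB

Σ(Sᵢαᵢ) = 22.2·0.05 + 210·0.09 + 210·0.73 + 209.8·0.29 = 234.152; total area S = 652.0 sq m.
ᾱ = 0.3591, so room constant R = A/(1−ᾱ) = 365.349 sq m.
Lp = Lw + 10 log₁₀(4/R) = 102.6 -19.61 = 83.0 dB.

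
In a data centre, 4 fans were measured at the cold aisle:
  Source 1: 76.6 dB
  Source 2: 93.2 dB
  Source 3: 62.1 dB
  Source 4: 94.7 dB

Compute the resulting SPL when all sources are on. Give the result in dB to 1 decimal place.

Σ 10^(Lᵢ/10) = 5.088e+09.
Combined level = 10 log₁₀(5.088e+09) = 97.1 dB.

97.1 dB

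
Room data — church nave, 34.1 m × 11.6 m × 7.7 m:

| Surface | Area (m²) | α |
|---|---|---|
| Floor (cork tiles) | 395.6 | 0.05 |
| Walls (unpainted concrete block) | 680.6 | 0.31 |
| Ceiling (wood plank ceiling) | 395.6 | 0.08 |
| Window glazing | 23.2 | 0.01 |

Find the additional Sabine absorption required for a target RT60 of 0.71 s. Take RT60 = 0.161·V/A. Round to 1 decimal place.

Total absorption A₁ = 395.6*0.05 + 680.6*0.31 + 395.6*0.08 + 23.2*0.01
  = 19.780 + 210.986 + 31.648 + 0.232 = 262.646 m² sabins.
V = 3045.812 m³. Required absorption A₂ = 0.161 × 3045.812 / 0.71 = 690.670 sabins.
Shortfall: 690.670 − 262.646 = 428.0 sabins.

428.0 sabins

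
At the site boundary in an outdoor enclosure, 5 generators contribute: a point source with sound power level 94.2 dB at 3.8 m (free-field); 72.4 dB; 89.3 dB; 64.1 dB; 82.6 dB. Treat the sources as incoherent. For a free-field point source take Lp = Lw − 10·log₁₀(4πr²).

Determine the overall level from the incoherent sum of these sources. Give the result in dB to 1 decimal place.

90.3 dB

Source at 3.8 m: Lp = 94.2 − 10·log₁₀(4π·3.8²) = 94.2 − 10·log₁₀(181.458) = 71.6 dB.
Σ 10^(Lᵢ/10) = 1.068e+09.
Back to dB: 10·log₁₀ Σ = 90.3 dB.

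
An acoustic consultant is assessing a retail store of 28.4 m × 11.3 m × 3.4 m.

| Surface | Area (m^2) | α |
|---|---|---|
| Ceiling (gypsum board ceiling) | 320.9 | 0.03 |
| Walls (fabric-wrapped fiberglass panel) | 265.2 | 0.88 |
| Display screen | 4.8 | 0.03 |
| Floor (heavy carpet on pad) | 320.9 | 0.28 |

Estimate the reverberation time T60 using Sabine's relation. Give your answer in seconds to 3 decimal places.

0.528 s

Equivalent absorption area: A = 320.9*0.03 + 265.2*0.88 + 4.8*0.03 + 320.9*0.28 = 332.999 m^2.
Volume V = 28.4 × 11.3 × 3.4 = 1091.128 m³.
Sabine: RT60 = 0.161 × 1091.128 / 332.999 = 0.528 s.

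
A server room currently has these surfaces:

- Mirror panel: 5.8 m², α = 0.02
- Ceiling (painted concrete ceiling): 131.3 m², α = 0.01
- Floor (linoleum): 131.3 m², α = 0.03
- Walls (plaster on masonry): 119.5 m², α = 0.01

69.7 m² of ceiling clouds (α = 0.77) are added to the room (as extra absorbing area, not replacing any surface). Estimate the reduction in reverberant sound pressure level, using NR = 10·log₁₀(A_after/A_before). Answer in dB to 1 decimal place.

A_before = Σ Sᵢαᵢ = 5.8*0.02 + 131.3*0.01 + 131.3*0.03 + 119.5*0.01 = 6.563 sabins.
Treatment contributes 69.7·0.77 = 53.669 sabins.
New total A_after = 60.232 sabins.
NR = 10·log₁₀(60.232/6.563) = 9.6 dB.

9.6 dB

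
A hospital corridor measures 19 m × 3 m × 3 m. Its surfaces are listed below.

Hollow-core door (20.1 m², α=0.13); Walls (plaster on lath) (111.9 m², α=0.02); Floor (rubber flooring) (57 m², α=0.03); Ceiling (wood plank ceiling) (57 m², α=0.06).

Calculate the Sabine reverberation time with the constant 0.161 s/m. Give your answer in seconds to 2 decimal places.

2.76 s

Summing Sᵢαᵢ: 2.613 + 2.238 + 1.710 + 3.420 → A = 9.981 sabins.
Volume V = 19 × 3 × 3 = 171 m³.
RT60 = 0.161 · V / A = 0.161 × 171 / 9.981 = 2.76 s.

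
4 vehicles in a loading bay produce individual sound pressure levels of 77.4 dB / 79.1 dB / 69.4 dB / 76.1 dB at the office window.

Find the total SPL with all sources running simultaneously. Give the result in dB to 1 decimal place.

82.7 dB

Converting to relative power and adding: 10^(77.4/10) + 10^(79.1/10) + 10^(69.4/10) + 10^(76.1/10) = 1.857e+08.
L_total = 10·log₁₀(1.857e+08) = 82.7 dB.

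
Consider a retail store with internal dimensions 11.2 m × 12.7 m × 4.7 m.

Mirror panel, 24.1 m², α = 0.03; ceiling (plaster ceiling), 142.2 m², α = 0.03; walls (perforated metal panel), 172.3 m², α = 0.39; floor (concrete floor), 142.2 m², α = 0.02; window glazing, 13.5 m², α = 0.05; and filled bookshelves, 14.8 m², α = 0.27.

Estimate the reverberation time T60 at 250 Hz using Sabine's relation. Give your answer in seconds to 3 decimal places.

Summing Sᵢαᵢ: 0.723 + 4.266 + 67.197 + 2.844 + 0.675 + 3.996 → A = 79.701 sabins.
V = 11.2·12.7·4.7 = 668.528 m³.
T = 0.161 V/A = 0.161·668.528/79.701 = 1.350 s.

1.350 sec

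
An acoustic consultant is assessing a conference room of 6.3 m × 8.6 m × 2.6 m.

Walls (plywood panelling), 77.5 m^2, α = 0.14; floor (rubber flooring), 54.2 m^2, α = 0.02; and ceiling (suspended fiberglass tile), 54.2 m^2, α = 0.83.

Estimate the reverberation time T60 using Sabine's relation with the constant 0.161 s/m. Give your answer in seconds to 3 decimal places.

Total absorption A = 77.5*0.14 + 54.2*0.02 + 54.2*0.83
  = 10.850 + 1.084 + 44.986 = 56.920 m^2 sabins.
Volume V = 6.3 × 8.6 × 2.6 = 140.868 m³.
RT60 = 0.161 · V / A = 0.161 × 140.868 / 56.920 = 0.398 s.

0.398 s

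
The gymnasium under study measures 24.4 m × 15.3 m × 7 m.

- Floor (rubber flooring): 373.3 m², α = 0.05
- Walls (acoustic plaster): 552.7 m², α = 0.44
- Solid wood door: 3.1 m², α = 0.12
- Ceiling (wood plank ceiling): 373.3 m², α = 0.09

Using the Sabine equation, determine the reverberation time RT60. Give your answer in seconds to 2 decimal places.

Total absorption A = 373.3·0.05 + 552.7·0.44 + 3.1·0.12 + 373.3·0.09
  = 18.665 + 243.188 + 0.372 + 33.597 = 295.822 m² sabins.
Volume V = 24.4 × 15.3 × 7 = 2613.24 m³.
T = 0.161 V/A = 0.161·2613.24/295.822 = 1.42 s.

1.42 s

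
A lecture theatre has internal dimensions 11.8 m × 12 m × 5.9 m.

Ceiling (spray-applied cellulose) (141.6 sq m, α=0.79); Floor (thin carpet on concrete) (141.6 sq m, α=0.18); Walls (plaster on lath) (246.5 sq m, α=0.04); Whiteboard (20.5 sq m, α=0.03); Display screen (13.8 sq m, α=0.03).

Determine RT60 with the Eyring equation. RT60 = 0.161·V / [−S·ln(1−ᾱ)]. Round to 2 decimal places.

0.78 s

S = Σ Sᵢ = 564.0 sq m.
Absorption A = 141.6·0.79 + 141.6·0.18 + 246.5·0.04 + 20.5·0.03 + 13.8·0.03 = 148.241 sabins.
Mean coefficient ᾱ = A/S = 0.2628.
Eyring denominator: −S ln(1−ᾱ) = 171.961.
V = 11.8 × 12 × 5.9 = 835.44 m³.
RT60 = 0.161 × 835.44 / 171.961 = 0.78 s.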